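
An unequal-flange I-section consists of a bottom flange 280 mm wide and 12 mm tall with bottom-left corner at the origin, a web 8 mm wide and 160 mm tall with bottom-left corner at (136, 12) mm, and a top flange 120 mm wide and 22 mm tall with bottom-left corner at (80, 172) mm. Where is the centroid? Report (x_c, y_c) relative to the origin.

x_c = 140.00 mm, y_c = 85.31 mm

bottom flange: A = 280 × 12 = 3360.00, centroid at (140.00, 6.00).
web: A = 8 × 160 = 1280.00, centroid at (140.00, 92.00).
top flange: A = 120 × 22 = 2640.00, centroid at (140.00, 183.00).
ΣA = 7280.00 mm²
ΣAx_c = (3360.00)(140.00) + (1280.00)(140.00) + (2640.00)(140.00) = 1019200.00 mm³
ΣAy_c = (3360.00)(6.00) + (1280.00)(92.00) + (2640.00)(183.00) = 621040.00 mm³
x_c = 1019200.00 / 7280.00 = 140.00 mm
y_c = 621040.00 / 7280.00 = 85.31 mm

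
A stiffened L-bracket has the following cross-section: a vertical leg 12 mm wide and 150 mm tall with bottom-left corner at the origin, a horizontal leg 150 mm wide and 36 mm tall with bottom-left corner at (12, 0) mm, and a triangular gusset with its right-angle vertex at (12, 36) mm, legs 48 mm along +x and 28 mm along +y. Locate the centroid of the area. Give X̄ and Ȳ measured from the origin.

Part | A | x̄ᵢ | ȳᵢ | A·x̄ᵢ | A·ȳᵢ
vertical leg | 1800.00 | 6.00 | 75.00 | 10800.00 | 135000.00
horizontal leg | 5400.00 | 87.00 | 18.00 | 469800.00 | 97200.00
gusset | 672.00 | 28.00 | 45.33 | 18816.00 | 30464.00
Σ | 7872.00 |  |  | 499416.00 | 262664.00
X̄ = 499416.00 / 7872.00 = 63.44 mm
Ȳ = 262664.00 / 7872.00 = 33.37 mm

X̄ = 63.44 mm, Ȳ = 33.37 mm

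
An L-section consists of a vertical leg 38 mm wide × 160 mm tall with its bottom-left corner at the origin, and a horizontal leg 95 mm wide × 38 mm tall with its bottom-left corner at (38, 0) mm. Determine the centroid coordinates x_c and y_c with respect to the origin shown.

x_c = 43.77 mm, y_c = 57.27 mm

vertical leg: A = 38 × 160 = 6080.00, centroid at (19.00, 80.00).
horizontal leg: A = 95 × 38 = 3610.00, centroid at (85.50, 19.00).
ΣA = 9690.00 mm²
ΣAx_c = (6080.00)(19.00) + (3610.00)(85.50) = 424175.00 mm³
ΣAy_c = (6080.00)(80.00) + (3610.00)(19.00) = 554990.00 mm³
x_c = 424175.00 / 9690.00 = 43.77 mm
y_c = 554990.00 / 9690.00 = 57.27 mm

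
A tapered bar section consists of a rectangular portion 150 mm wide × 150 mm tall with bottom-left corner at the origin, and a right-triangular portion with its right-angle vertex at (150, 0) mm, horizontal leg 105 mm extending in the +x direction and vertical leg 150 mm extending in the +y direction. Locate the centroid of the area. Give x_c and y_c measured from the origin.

x_c = 103.52 mm, y_c = 68.52 mm

Part | A | x̄ᵢ | ȳᵢ | A·x̄ᵢ | A·ȳᵢ
rectangular portion | 22500.00 | 75.00 | 75.00 | 1687500.00 | 1687500.00
triangular portion | 7875.00 | 185.00 | 50.00 | 1456875.00 | 393750.00
Σ | 30375.00 |  |  | 3144375.00 | 2081250.00
x_c = 3144375.00 / 30375.00 = 103.52 mm
y_c = 2081250.00 / 30375.00 = 68.52 mm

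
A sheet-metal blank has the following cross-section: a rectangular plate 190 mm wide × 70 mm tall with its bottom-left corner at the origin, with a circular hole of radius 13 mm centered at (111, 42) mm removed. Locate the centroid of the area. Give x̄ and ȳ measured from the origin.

x̄ = 94.33 mm, ȳ = 34.71 mm

Part | A | x̄ᵢ | ȳᵢ | A·x̄ᵢ | A·ȳᵢ
plate | 13300.00 | 95.00 | 35.00 | 1263500.00 | 465500.00
hole | -530.93 | 111.00 | 42.00 | -58933.14 | -22299.02
Σ | 12769.07 |  |  | 1204566.86 | 443200.98
x̄ = 1204566.86 / 12769.07 = 94.33 mm
ȳ = 443200.98 / 12769.07 = 34.71 mm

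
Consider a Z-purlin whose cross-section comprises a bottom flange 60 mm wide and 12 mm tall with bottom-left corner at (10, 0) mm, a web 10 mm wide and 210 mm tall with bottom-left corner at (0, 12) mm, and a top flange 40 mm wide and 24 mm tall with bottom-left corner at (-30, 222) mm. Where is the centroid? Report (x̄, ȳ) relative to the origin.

bottom flange: A = 60 × 12 = 720.00, centroid at (40.00, 6.00).
web: A = 10 × 210 = 2100.00, centroid at (5.00, 117.00).
top flange: A = 40 × 24 = 960.00, centroid at (-10.00, 234.00).
ΣA = 3780.00 mm²
ΣAx̄ = (720.00)(40.00) + (2100.00)(5.00) + (960.00)(-10.00) = 29700.00 mm³
ΣAȳ = (720.00)(6.00) + (2100.00)(117.00) + (960.00)(234.00) = 474660.00 mm³
x̄ = 29700.00 / 3780.00 = 7.86 mm
ȳ = 474660.00 / 3780.00 = 125.57 mm

x̄ = 7.86 mm, ȳ = 125.57 mm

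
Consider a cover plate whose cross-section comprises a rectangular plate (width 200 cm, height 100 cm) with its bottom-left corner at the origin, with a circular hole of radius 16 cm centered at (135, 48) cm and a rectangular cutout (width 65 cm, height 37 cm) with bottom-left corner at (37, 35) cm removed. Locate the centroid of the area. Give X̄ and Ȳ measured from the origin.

X̄ = 102.69 cm, Ȳ = 49.59 cm

plate: A = 200 × 100 = 20000.00, centroid at (100.00, 50.00).
hole 1: A = −π·16² = -804.25, centroid at (135.00, 48.00).
hole 2: A = −(65 × 37) = -2405.00, centroid at (69.50, 53.50).
ΣA = 16790.75 cm²
ΣAX̄ = (20000.00)(100.00) + (-804.25)(135.00) + (-2405.00)(69.50) = 1724279.06 cm³
ΣAȲ = (20000.00)(50.00) + (-804.25)(48.00) + (-2405.00)(53.50) = 832728.61 cm³
X̄ = 1724279.06 / 16790.75 = 102.69 cm
Ȳ = 832728.61 / 16790.75 = 49.59 cm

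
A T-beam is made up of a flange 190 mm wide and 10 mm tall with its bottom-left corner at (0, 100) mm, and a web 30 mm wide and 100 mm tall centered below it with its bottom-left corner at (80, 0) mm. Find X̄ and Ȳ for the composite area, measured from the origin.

web: A = 30 × 100 = 3000.00, centroid at (95.00, 50.00).
flange: A = 190 × 10 = 1900.00, centroid at (95.00, 105.00).
ΣA = 4900.00 mm²
ΣAX̄ = (3000.00)(95.00) + (1900.00)(95.00) = 465500.00 mm³
ΣAȲ = (3000.00)(50.00) + (1900.00)(105.00) = 349500.00 mm³
X̄ = 465500.00 / 4900.00 = 95.00 mm
Ȳ = 349500.00 / 4900.00 = 71.33 mm

X̄ = 95.00 mm, Ȳ = 71.33 mm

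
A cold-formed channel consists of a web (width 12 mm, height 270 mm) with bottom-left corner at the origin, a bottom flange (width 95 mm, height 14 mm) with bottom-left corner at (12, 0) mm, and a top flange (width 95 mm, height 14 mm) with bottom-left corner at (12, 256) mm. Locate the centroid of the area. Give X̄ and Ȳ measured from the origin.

X̄ = 30.12 mm, Ȳ = 135.00 mm

web: A = 12 × 270 = 3240.00, centroid at (6.00, 135.00).
bottom flange: A = 95 × 14 = 1330.00, centroid at (59.50, 7.00).
top flange: A = 95 × 14 = 1330.00, centroid at (59.50, 263.00).
ΣA = 5900.00 mm², ΣAX̄ = 177710.00 mm³, ΣAȲ = 796500.00 mm³.
X̄ = 177710.00/5900.00 = 30.12 mm; Ȳ = 796500.00/5900.00 = 135.00 mm.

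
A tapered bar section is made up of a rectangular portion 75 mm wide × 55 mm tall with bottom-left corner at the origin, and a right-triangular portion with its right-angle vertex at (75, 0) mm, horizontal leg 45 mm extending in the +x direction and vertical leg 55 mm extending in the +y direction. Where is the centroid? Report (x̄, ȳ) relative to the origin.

rectangular portion: A = 75 × 55 = 4125.00, centroid at (37.50, 27.50).
triangular portion: A = ½·45·55 = 1237.50, centroid at (90.00, 18.33).
ΣA = 5362.50 mm², ΣAx̄ = 266062.50 mm³, ΣAȳ = 136125.00 mm³.
x̄ = 266062.50/5362.50 = 49.62 mm; ȳ = 136125.00/5362.50 = 25.38 mm.

x̄ = 49.62 mm, ȳ = 25.38 mm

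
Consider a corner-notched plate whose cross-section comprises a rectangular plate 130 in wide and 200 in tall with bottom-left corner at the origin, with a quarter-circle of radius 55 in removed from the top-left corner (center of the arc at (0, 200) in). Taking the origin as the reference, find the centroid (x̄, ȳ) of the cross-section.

x̄ = 69.19 in, ȳ = 92.29 in

plate: A = 130 × 200 = 26000.00, centroid at (65.00, 100.00).
removed quarter-circle: A = −¼π·55² = -2375.83, centroid at (23.34, 176.66).
ΣA = 23624.17 in², ΣAx̄ = 1634541.67 in³, ΣAȳ = 2180292.44 in³.
x̄ = 1634541.67/23624.17 = 69.19 in; ȳ = 2180292.44/23624.17 = 92.29 in.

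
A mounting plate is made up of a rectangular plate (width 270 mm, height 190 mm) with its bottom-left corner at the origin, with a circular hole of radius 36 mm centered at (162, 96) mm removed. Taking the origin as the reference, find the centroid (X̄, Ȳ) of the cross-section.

plate: A = 270 × 190 = 51300.00, centroid at (135.00, 95.00).
hole: A = −π·36² = -4071.50, centroid at (162.00, 96.00).
ΣA = 47228.50 mm², ΣAX̄ = 6265916.34 mm³, ΣAȲ = 4482635.61 mm³.
X̄ = 6265916.34/47228.50 = 132.67 mm; Ȳ = 4482635.61/47228.50 = 94.91 mm.

X̄ = 132.67 mm, Ȳ = 94.91 mm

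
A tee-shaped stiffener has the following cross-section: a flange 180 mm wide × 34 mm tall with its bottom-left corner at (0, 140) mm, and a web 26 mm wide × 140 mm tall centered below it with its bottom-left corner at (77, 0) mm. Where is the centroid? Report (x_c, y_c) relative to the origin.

x_c = 90.00 mm, y_c = 124.55 mm

web: A = 26 × 140 = 3640.00, centroid at (90.00, 70.00).
flange: A = 180 × 34 = 6120.00, centroid at (90.00, 157.00).
ΣA = 9760.00 mm²
ΣAx_c = (3640.00)(90.00) + (6120.00)(90.00) = 878400.00 mm³
ΣAy_c = (3640.00)(70.00) + (6120.00)(157.00) = 1215640.00 mm³
x_c = 878400.00 / 9760.00 = 90.00 mm
y_c = 1215640.00 / 9760.00 = 124.55 mm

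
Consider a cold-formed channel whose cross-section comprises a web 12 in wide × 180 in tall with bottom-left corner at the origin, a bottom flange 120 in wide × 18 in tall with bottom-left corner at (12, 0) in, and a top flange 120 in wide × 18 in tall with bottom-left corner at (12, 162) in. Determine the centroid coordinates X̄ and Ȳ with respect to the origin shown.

X̄ = 50.00 in, Ȳ = 90.00 in

web: A = 12 × 180 = 2160.00, centroid at (6.00, 90.00).
bottom flange: A = 120 × 18 = 2160.00, centroid at (72.00, 9.00).
top flange: A = 120 × 18 = 2160.00, centroid at (72.00, 171.00).
ΣA = 6480.00 in²
ΣAX̄ = (2160.00)(6.00) + (2160.00)(72.00) + (2160.00)(72.00) = 324000.00 in³
ΣAȲ = (2160.00)(90.00) + (2160.00)(9.00) + (2160.00)(171.00) = 583200.00 in³
X̄ = 324000.00 / 6480.00 = 50.00 in
Ȳ = 583200.00 / 6480.00 = 90.00 in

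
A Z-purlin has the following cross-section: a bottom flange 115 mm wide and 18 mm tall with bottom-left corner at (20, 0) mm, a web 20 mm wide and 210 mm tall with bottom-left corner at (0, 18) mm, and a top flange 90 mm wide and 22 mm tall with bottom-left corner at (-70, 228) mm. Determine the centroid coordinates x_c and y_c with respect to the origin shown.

x_c = 18.54 mm, y_c = 122.24 mm

bottom flange: A = 115 × 18 = 2070.00, centroid at (77.50, 9.00).
web: A = 20 × 210 = 4200.00, centroid at (10.00, 123.00).
top flange: A = 90 × 22 = 1980.00, centroid at (-25.00, 239.00).
ΣA = 8250.00 mm², ΣAx_c = 152925.00 mm³, ΣAy_c = 1008450.00 mm³.
x_c = 152925.00/8250.00 = 18.54 mm; y_c = 1008450.00/8250.00 = 122.24 mm.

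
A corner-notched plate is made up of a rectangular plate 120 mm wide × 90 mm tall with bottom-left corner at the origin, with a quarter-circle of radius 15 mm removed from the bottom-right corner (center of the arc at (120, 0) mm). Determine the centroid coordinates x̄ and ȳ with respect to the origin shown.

plate: A = 120 × 90 = 10800.00, centroid at (60.00, 45.00).
removed quarter-circle: A = −¼π·15² = -176.71, centroid at (113.63, 6.37).
ΣA = 10623.29 mm², ΣAx̄ = 627919.25 mm³, ΣAȳ = 484875.00 mm³.
x̄ = 627919.25/10623.29 = 59.11 mm; ȳ = 484875.00/10623.29 = 45.64 mm.

x̄ = 59.11 mm, ȳ = 45.64 mm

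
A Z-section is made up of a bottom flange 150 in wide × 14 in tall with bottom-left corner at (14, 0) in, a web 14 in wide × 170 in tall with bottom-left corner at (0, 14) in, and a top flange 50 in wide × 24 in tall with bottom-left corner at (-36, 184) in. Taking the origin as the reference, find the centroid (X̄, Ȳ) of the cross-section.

X̄ = 33.51 in, Ȳ = 85.48 in

Part | A | x̄ᵢ | ȳᵢ | A·x̄ᵢ | A·ȳᵢ
bottom flange | 2100.00 | 89.00 | 7.00 | 186900.00 | 14700.00
web | 2380.00 | 7.00 | 99.00 | 16660.00 | 235620.00
top flange | 1200.00 | -11.00 | 196.00 | -13200.00 | 235200.00
Σ | 5680.00 |  |  | 190360.00 | 485520.00
X̄ = 190360.00 / 5680.00 = 33.51 in
Ȳ = 485520.00 / 5680.00 = 85.48 in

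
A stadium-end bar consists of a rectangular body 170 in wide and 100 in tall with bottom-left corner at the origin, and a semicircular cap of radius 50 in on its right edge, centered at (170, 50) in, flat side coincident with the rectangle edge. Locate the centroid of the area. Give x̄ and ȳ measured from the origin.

x̄ = 104.93 in, ȳ = 50.00 in

rectangular body: A = 170 × 100 = 17000.00, centroid at (85.00, 50.00).
semicircular end: A = ½π·50² = 3926.99, centroid at (191.22, 50.00).
ΣA = 20926.99 in², ΣAx̄ = 2195921.77 in³, ΣAȳ = 1046349.54 in³.
x̄ = 2195921.77/20926.99 = 104.93 in; ȳ = 1046349.54/20926.99 = 50.00 in.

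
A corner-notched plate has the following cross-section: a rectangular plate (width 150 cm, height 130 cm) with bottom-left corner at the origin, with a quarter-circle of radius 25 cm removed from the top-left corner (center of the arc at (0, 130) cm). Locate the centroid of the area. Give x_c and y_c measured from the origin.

x_c = 76.66 cm, y_c = 63.60 cm

Part | A | x̄ᵢ | ȳᵢ | A·x̄ᵢ | A·ȳᵢ
plate | 19500.00 | 75.00 | 65.00 | 1462500.00 | 1267500.00
removed quarter-circle | -490.87 | 10.61 | 119.39 | -5208.33 | -58605.27
Σ | 19009.13 |  |  | 1457291.67 | 1208894.73
x_c = 1457291.67 / 19009.13 = 76.66 cm
y_c = 1208894.73 / 19009.13 = 63.60 cm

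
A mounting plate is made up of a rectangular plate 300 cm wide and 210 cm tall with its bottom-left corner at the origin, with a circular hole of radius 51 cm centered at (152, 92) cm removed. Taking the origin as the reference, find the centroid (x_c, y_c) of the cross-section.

plate: A = 300 × 210 = 63000.00, centroid at (150.00, 105.00).
hole: A = −π·51² = -8171.28, centroid at (152.00, 92.00).
ΣA = 54828.72 cm²
ΣAx_c = (63000.00)(150.00) + (-8171.28)(152.00) = 8207965.06 cm³
ΣAy_c = (63000.00)(105.00) + (-8171.28)(92.00) = 5863242.01 cm³
x_c = 8207965.06 / 54828.72 = 149.70 cm
y_c = 5863242.01 / 54828.72 = 106.94 cm

x_c = 149.70 cm, y_c = 106.94 cm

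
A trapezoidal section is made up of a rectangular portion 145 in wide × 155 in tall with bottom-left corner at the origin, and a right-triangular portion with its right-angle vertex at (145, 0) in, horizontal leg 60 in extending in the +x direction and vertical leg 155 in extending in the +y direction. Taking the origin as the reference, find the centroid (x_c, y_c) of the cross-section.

rectangular portion: A = 145 × 155 = 22475.00, centroid at (72.50, 77.50).
triangular portion: A = ½·60·155 = 4650.00, centroid at (165.00, 51.67).
ΣA = 27125.00 in²
ΣAx_c = (22475.00)(72.50) + (4650.00)(165.00) = 2396687.50 in³
ΣAy_c = (22475.00)(77.50) + (4650.00)(51.67) = 1982062.50 in³
x_c = 2396687.50 / 27125.00 = 88.36 in
y_c = 1982062.50 / 27125.00 = 73.07 in

x_c = 88.36 in, y_c = 73.07 in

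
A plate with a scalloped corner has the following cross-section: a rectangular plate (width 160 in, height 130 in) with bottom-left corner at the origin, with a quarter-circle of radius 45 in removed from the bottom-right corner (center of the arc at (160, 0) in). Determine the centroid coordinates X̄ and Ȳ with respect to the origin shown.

plate: A = 160 × 130 = 20800.00, centroid at (80.00, 65.00).
removed quarter-circle: A = −¼π·45² = -1590.43, centroid at (140.90, 19.10).
ΣA = 19209.57 in², ΣAX̄ = 1439906.00 in³, ΣAȲ = 1321625.00 in³.
X̄ = 1439906.00/19209.57 = 74.96 in; Ȳ = 1321625.00/19209.57 = 68.80 in.

X̄ = 74.96 in, Ȳ = 68.80 in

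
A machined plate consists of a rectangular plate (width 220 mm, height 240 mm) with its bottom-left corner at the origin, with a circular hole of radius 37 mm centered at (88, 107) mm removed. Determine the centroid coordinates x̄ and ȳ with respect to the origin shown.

plate: A = 220 × 240 = 52800.00, centroid at (110.00, 120.00).
hole: A = −π·37² = -4300.84, centroid at (88.00, 107.00).
ΣA = 48499.16 mm², ΣAx̄ = 5429526.05 mm³, ΣAȳ = 5875810.08 mm³.
x̄ = 5429526.05/48499.16 = 111.95 mm; ȳ = 5875810.08/48499.16 = 121.15 mm.

x̄ = 111.95 mm, ȳ = 121.15 mm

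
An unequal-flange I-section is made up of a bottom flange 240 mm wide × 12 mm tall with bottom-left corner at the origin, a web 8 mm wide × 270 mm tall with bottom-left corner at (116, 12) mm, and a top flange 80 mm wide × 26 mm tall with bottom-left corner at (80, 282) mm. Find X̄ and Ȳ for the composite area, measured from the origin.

X̄ = 120.00 mm, Ȳ = 133.20 mm

Part | A | x̄ᵢ | ȳᵢ | A·x̄ᵢ | A·ȳᵢ
bottom flange | 2880.00 | 120.00 | 6.00 | 345600.00 | 17280.00
web | 2160.00 | 120.00 | 147.00 | 259200.00 | 317520.00
top flange | 2080.00 | 120.00 | 295.00 | 249600.00 | 613600.00
Σ | 7120.00 |  |  | 854400.00 | 948400.00
X̄ = 854400.00 / 7120.00 = 120.00 mm
Ȳ = 948400.00 / 7120.00 = 133.20 mm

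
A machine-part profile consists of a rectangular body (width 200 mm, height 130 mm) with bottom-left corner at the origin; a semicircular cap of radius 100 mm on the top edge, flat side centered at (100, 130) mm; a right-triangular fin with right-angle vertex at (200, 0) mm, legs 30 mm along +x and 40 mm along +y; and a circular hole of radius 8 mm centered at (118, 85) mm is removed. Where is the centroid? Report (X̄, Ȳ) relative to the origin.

X̄ = 101.48 mm, Ȳ = 104.25 mm

rectangular body: A = 200 × 130 = 26000.00, centroid at (100.00, 65.00).
semicircular top: A = ½π·100² = 15707.96, centroid at (100.00, 172.44).
triangular fin: A = ½·30·40 = 600.00, centroid at (210.00, 13.33).
hole: A = −π·8² = -201.06, centroid at (118.00, 85.00).
ΣA = 42106.90 mm²
ΣAX̄ = (26000.00)(100.00) + (15707.96)(100.00) + (600.00)(210.00) + (-201.06)(118.00) = 4273071.02 mm³
ΣAȲ = (26000.00)(65.00) + (15707.96)(172.44) + (600.00)(13.33) + (-201.06)(85.00) = 4389611.63 mm³
X̄ = 4273071.02 / 42106.90 = 101.48 mm
Ȳ = 4389611.63 / 42106.90 = 104.25 mm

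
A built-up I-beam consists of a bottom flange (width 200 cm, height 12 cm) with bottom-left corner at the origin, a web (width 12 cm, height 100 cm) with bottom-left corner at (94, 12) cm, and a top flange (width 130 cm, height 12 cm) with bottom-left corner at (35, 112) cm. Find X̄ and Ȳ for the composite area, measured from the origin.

X̄ = 100.00 cm, Ȳ = 52.88 cm

bottom flange: A = 200 × 12 = 2400.00, centroid at (100.00, 6.00).
web: A = 12 × 100 = 1200.00, centroid at (100.00, 62.00).
top flange: A = 130 × 12 = 1560.00, centroid at (100.00, 118.00).
ΣA = 5160.00 cm², ΣAX̄ = 516000.00 cm³, ΣAȲ = 272880.00 cm³.
X̄ = 516000.00/5160.00 = 100.00 cm; Ȳ = 272880.00/5160.00 = 52.88 cm.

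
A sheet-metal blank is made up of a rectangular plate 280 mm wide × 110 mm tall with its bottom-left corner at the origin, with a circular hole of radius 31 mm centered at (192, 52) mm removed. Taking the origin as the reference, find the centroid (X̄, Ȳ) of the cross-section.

plate: A = 280 × 110 = 30800.00, centroid at (140.00, 55.00).
hole: A = −π·31² = -3019.07, centroid at (192.00, 52.00).
ΣA = 27780.93 mm², ΣAX̄ = 3732338.46 mm³, ΣAȲ = 1537008.33 mm³.
X̄ = 3732338.46/27780.93 = 134.35 mm; Ȳ = 1537008.33/27780.93 = 55.33 mm.

X̄ = 134.35 mm, Ȳ = 55.33 mm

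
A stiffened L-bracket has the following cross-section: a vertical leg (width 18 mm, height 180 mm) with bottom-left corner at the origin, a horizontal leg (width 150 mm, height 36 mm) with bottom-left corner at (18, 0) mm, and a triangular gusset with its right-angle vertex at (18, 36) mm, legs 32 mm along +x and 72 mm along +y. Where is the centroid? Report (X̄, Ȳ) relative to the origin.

X̄ = 57.64 mm, Ȳ = 46.76 mm

vertical leg: A = 18 × 180 = 3240.00, centroid at (9.00, 90.00).
horizontal leg: A = 150 × 36 = 5400.00, centroid at (93.00, 18.00).
gusset: A = ½·32·72 = 1152.00, centroid at (28.67, 60.00).
ΣA = 9792.00 mm², ΣAX̄ = 564384.00 mm³, ΣAȲ = 457920.00 mm³.
X̄ = 564384.00/9792.00 = 57.64 mm; Ȳ = 457920.00/9792.00 = 46.76 mm.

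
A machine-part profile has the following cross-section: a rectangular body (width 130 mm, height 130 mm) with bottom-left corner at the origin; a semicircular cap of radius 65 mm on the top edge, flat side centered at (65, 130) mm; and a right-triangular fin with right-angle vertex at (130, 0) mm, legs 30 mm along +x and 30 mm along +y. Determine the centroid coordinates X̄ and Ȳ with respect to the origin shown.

rectangular body: A = 130 × 130 = 16900.00, centroid at (65.00, 65.00).
semicircular top: A = ½π·65² = 6636.61, centroid at (65.00, 157.59).
triangular fin: A = ½·30·30 = 450.00, centroid at (140.00, 10.00).
ΣA = 23986.61 mm², ΣAX̄ = 1592879.94 mm³, ΣAȲ = 2148843.22 mm³.
X̄ = 1592879.94/23986.61 = 66.41 mm; Ȳ = 2148843.22/23986.61 = 89.59 mm.

X̄ = 66.41 mm, Ȳ = 89.59 mm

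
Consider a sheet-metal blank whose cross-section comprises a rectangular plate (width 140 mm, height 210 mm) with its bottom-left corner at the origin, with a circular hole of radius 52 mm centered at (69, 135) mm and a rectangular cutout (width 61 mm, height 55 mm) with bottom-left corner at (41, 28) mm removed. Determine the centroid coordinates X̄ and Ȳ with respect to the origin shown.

Part | A | x̄ᵢ | ȳᵢ | A·x̄ᵢ | A·ȳᵢ
plate | 29400.00 | 70.00 | 105.00 | 2058000.00 | 3087000.00
hole 1 | -8494.87 | 69.00 | 135.00 | -586145.79 | -1146806.98
hole 2 | -3355.00 | 71.50 | 55.50 | -239882.50 | -186202.50
Σ | 17550.13 |  |  | 1231971.71 | 1753990.52
X̄ = 1231971.71 / 17550.13 = 70.20 mm
Ȳ = 1753990.52 / 17550.13 = 99.94 mm

X̄ = 70.20 mm, Ȳ = 99.94 mm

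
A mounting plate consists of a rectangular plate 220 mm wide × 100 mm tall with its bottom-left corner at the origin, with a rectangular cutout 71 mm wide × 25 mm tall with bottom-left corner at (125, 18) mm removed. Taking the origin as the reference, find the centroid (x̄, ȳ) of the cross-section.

plate: A = 220 × 100 = 22000.00, centroid at (110.00, 50.00).
hole: A = −(71 × 25) = -1775.00, centroid at (160.50, 30.50).
ΣA = 20225.00 mm², ΣAx̄ = 2135112.50 mm³, ΣAȳ = 1045862.50 mm³.
x̄ = 2135112.50/20225.00 = 105.57 mm; ȳ = 1045862.50/20225.00 = 51.71 mm.

x̄ = 105.57 mm, ȳ = 51.71 mm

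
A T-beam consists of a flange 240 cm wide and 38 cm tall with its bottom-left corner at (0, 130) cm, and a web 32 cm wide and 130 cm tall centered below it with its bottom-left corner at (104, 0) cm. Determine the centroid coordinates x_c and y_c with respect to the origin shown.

x_c = 120.00 cm, y_c = 122.69 cm

Part | A | x̄ᵢ | ȳᵢ | A·x̄ᵢ | A·ȳᵢ
web | 4160.00 | 120.00 | 65.00 | 499200.00 | 270400.00
flange | 9120.00 | 120.00 | 149.00 | 1094400.00 | 1358880.00
Σ | 13280.00 |  |  | 1593600.00 | 1629280.00
x_c = 1593600.00 / 13280.00 = 120.00 cm
y_c = 1629280.00 / 13280.00 = 122.69 cm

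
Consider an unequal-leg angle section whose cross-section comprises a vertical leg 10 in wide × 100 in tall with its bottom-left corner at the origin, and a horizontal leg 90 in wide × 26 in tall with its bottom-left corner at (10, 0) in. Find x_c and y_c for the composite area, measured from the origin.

x_c = 40.03 in, y_c = 24.08 in

Part | A | x̄ᵢ | ȳᵢ | A·x̄ᵢ | A·ȳᵢ
vertical leg | 1000.00 | 5.00 | 50.00 | 5000.00 | 50000.00
horizontal leg | 2340.00 | 55.00 | 13.00 | 128700.00 | 30420.00
Σ | 3340.00 |  |  | 133700.00 | 80420.00
x_c = 133700.00 / 3340.00 = 40.03 in
y_c = 80420.00 / 3340.00 = 24.08 in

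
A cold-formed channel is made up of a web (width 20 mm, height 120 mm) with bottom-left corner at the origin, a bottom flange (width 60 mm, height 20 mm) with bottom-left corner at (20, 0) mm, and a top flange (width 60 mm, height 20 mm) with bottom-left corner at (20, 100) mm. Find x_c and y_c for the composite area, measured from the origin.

web: A = 20 × 120 = 2400.00, centroid at (10.00, 60.00).
bottom flange: A = 60 × 20 = 1200.00, centroid at (50.00, 10.00).
top flange: A = 60 × 20 = 1200.00, centroid at (50.00, 110.00).
ΣA = 4800.00 mm²
ΣAx_c = (2400.00)(10.00) + (1200.00)(50.00) + (1200.00)(50.00) = 144000.00 mm³
ΣAy_c = (2400.00)(60.00) + (1200.00)(10.00) + (1200.00)(110.00) = 288000.00 mm³
x_c = 144000.00 / 4800.00 = 30.00 mm
y_c = 288000.00 / 4800.00 = 60.00 mm

x_c = 30.00 mm, y_c = 60.00 mm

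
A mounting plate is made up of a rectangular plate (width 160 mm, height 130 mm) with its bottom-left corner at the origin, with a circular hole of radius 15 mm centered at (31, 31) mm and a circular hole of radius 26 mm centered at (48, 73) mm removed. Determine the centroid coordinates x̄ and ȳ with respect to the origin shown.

Part | A | x̄ᵢ | ȳᵢ | A·x̄ᵢ | A·ȳᵢ
plate | 20800.00 | 80.00 | 65.00 | 1664000.00 | 1352000.00
hole 1 | -706.86 | 31.00 | 31.00 | -21912.61 | -21912.61
hole 2 | -2123.72 | 48.00 | 73.00 | -101938.40 | -155031.31
Σ | 17969.43 |  |  | 1540148.99 | 1175056.08
x̄ = 1540148.99 / 17969.43 = 85.71 mm
ȳ = 1175056.08 / 17969.43 = 65.39 mm

x̄ = 85.71 mm, ȳ = 65.39 mm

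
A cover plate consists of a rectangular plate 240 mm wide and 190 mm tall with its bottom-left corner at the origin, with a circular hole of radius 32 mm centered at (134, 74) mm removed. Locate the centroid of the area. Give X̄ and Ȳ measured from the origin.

X̄ = 118.94 mm, Ȳ = 96.59 mm

Part | A | x̄ᵢ | ȳᵢ | A·x̄ᵢ | A·ȳᵢ
plate | 45600.00 | 120.00 | 95.00 | 5472000.00 | 4332000.00
hole | -3216.99 | 134.00 | 74.00 | -431076.78 | -238057.32
Σ | 42383.01 |  |  | 5040923.22 | 4093942.68
X̄ = 5040923.22 / 42383.01 = 118.94 mm
Ȳ = 4093942.68 / 42383.01 = 96.59 mm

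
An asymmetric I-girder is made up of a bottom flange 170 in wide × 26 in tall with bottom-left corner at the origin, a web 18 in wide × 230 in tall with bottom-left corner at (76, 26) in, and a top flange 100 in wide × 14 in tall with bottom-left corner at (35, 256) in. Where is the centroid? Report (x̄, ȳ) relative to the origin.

x̄ = 85.00 in, ȳ = 101.35 in

Part | A | x̄ᵢ | ȳᵢ | A·x̄ᵢ | A·ȳᵢ
bottom flange | 4420.00 | 85.00 | 13.00 | 375700.00 | 57460.00
web | 4140.00 | 85.00 | 141.00 | 351900.00 | 583740.00
top flange | 1400.00 | 85.00 | 263.00 | 119000.00 | 368200.00
Σ | 9960.00 |  |  | 846600.00 | 1009400.00
x̄ = 846600.00 / 9960.00 = 85.00 in
ȳ = 1009400.00 / 9960.00 = 101.35 in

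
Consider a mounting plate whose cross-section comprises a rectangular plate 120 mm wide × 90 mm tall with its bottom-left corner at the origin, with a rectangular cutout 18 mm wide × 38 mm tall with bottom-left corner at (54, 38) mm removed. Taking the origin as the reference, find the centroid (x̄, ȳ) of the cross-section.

plate: A = 120 × 90 = 10800.00, centroid at (60.00, 45.00).
hole: A = −(18 × 38) = -684.00, centroid at (63.00, 57.00).
ΣA = 10116.00 mm²
ΣAx̄ = (10800.00)(60.00) + (-684.00)(63.00) = 604908.00 mm³
ΣAȳ = (10800.00)(45.00) + (-684.00)(57.00) = 447012.00 mm³
x̄ = 604908.00 / 10116.00 = 59.80 mm
ȳ = 447012.00 / 10116.00 = 44.19 mm

x̄ = 59.80 mm, ȳ = 44.19 mm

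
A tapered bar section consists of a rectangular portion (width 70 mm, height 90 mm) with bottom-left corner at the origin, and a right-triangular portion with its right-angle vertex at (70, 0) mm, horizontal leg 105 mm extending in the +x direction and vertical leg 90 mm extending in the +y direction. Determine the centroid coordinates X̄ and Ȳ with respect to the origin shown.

X̄ = 65.00 mm, Ȳ = 38.57 mm

Part | A | x̄ᵢ | ȳᵢ | A·x̄ᵢ | A·ȳᵢ
rectangular portion | 6300.00 | 35.00 | 45.00 | 220500.00 | 283500.00
triangular portion | 4725.00 | 105.00 | 30.00 | 496125.00 | 141750.00
Σ | 11025.00 |  |  | 716625.00 | 425250.00
X̄ = 716625.00 / 11025.00 = 65.00 mm
Ȳ = 425250.00 / 11025.00 = 38.57 mm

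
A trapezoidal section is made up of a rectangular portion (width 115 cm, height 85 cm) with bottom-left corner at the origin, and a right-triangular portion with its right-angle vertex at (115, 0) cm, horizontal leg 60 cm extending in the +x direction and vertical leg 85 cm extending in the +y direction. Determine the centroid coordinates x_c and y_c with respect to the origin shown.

Part | A | x̄ᵢ | ȳᵢ | A·x̄ᵢ | A·ȳᵢ
rectangular portion | 9775.00 | 57.50 | 42.50 | 562062.50 | 415437.50
triangular portion | 2550.00 | 135.00 | 28.33 | 344250.00 | 72250.00
Σ | 12325.00 |  |  | 906312.50 | 487687.50
x_c = 906312.50 / 12325.00 = 73.53 cm
y_c = 487687.50 / 12325.00 = 39.57 cm

x_c = 73.53 cm, y_c = 39.57 cm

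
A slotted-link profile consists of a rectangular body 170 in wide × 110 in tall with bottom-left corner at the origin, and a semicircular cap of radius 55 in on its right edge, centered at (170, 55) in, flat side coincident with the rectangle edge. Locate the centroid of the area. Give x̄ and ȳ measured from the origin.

x̄ = 106.95 in, ȳ = 55.00 in

rectangular body: A = 170 × 110 = 18700.00, centroid at (85.00, 55.00).
semicircular end: A = ½π·55² = 4751.66, centroid at (193.34, 55.00).
ΣA = 23451.66 in², ΣAx̄ = 2508198.68 in³, ΣAȳ = 1289841.24 in³.
x̄ = 2508198.68/23451.66 = 106.95 in; ȳ = 1289841.24/23451.66 = 55.00 in.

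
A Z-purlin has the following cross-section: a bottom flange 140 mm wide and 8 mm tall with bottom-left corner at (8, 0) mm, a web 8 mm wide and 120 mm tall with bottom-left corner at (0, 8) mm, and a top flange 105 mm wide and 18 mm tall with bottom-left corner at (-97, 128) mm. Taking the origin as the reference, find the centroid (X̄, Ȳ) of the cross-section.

X̄ = 1.79 mm, Ȳ = 82.79 mm

bottom flange: A = 140 × 8 = 1120.00, centroid at (78.00, 4.00).
web: A = 8 × 120 = 960.00, centroid at (4.00, 68.00).
top flange: A = 105 × 18 = 1890.00, centroid at (-44.50, 137.00).
ΣA = 3970.00 mm²
ΣAX̄ = (1120.00)(78.00) + (960.00)(4.00) + (1890.00)(-44.50) = 7095.00 mm³
ΣAȲ = (1120.00)(4.00) + (960.00)(68.00) + (1890.00)(137.00) = 328690.00 mm³
X̄ = 7095.00 / 3970.00 = 1.79 mm
Ȳ = 328690.00 / 3970.00 = 82.79 mm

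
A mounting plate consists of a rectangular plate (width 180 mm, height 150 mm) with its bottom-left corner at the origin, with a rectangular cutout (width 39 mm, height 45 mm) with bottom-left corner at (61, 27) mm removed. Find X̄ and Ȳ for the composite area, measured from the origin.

plate: A = 180 × 150 = 27000.00, centroid at (90.00, 75.00).
hole: A = −(39 × 45) = -1755.00, centroid at (80.50, 49.50).
ΣA = 25245.00 mm², ΣAX̄ = 2288722.50 mm³, ΣAȲ = 1938127.50 mm³.
X̄ = 2288722.50/25245.00 = 90.66 mm; Ȳ = 1938127.50/25245.00 = 76.77 mm.

X̄ = 90.66 mm, Ȳ = 76.77 mm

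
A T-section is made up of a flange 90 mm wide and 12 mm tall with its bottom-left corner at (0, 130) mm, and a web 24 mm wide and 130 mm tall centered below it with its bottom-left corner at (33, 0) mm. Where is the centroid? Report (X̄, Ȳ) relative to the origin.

Part | A | x̄ᵢ | ȳᵢ | A·x̄ᵢ | A·ȳᵢ
web | 3120.00 | 45.00 | 65.00 | 140400.00 | 202800.00
flange | 1080.00 | 45.00 | 136.00 | 48600.00 | 146880.00
Σ | 4200.00 |  |  | 189000.00 | 349680.00
X̄ = 189000.00 / 4200.00 = 45.00 mm
Ȳ = 349680.00 / 4200.00 = 83.26 mm

X̄ = 45.00 mm, Ȳ = 83.26 mm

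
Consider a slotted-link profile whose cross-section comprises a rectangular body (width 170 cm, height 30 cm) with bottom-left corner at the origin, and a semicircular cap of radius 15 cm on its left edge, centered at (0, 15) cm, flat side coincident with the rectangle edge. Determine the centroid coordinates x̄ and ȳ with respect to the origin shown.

x̄ = 79.08 cm, ȳ = 15.00 cm

rectangular body: A = 170 × 30 = 5100.00, centroid at (85.00, 15.00).
semicircular end: A = ½π·15² = 353.43, centroid at (-6.37, 15.00).
ΣA = 5453.43 cm², ΣAx̄ = 431250.00 cm³, ΣAȳ = 81801.44 cm³.
x̄ = 431250.00/5453.43 = 79.08 cm; ȳ = 81801.44/5453.43 = 15.00 cm.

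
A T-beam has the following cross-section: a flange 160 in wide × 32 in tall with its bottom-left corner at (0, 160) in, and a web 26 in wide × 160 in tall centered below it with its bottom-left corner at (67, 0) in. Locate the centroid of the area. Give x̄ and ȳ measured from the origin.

web: A = 26 × 160 = 4160.00, centroid at (80.00, 80.00).
flange: A = 160 × 32 = 5120.00, centroid at (80.00, 176.00).
ΣA = 9280.00 in², ΣAx̄ = 742400.00 in³, ΣAȳ = 1233920.00 in³.
x̄ = 742400.00/9280.00 = 80.00 in; ȳ = 1233920.00/9280.00 = 132.97 in.

x̄ = 80.00 in, ȳ = 132.97 in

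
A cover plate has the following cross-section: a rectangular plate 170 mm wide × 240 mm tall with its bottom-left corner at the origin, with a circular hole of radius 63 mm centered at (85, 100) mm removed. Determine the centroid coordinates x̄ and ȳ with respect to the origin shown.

plate: A = 170 × 240 = 40800.00, centroid at (85.00, 120.00).
hole: A = −π·63² = -12468.98, centroid at (85.00, 100.00).
ΣA = 28331.02 mm²
ΣAx̄ = (40800.00)(85.00) + (-12468.98)(85.00) = 2408136.59 mm³
ΣAȳ = (40800.00)(120.00) + (-12468.98)(100.00) = 3649101.88 mm³
x̄ = 2408136.59 / 28331.02 = 85.00 mm
ȳ = 3649101.88 / 28331.02 = 128.80 mm

x̄ = 85.00 mm, ȳ = 128.80 mm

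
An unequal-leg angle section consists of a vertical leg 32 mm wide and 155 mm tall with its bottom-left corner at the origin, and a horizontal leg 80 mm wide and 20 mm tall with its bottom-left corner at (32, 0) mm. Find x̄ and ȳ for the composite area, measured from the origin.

vertical leg: A = 32 × 155 = 4960.00, centroid at (16.00, 77.50).
horizontal leg: A = 80 × 20 = 1600.00, centroid at (72.00, 10.00).
ΣA = 6560.00 mm²
ΣAx̄ = (4960.00)(16.00) + (1600.00)(72.00) = 194560.00 mm³
ΣAȳ = (4960.00)(77.50) + (1600.00)(10.00) = 400400.00 mm³
x̄ = 194560.00 / 6560.00 = 29.66 mm
ȳ = 400400.00 / 6560.00 = 61.04 mm

x̄ = 29.66 mm, ȳ = 61.04 mm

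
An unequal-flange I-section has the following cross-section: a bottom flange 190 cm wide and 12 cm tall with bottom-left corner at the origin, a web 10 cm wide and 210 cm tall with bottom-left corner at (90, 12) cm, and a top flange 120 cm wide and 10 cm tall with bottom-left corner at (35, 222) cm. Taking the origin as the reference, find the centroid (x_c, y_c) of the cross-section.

x_c = 95.00 cm, y_c = 95.30 cm

bottom flange: A = 190 × 12 = 2280.00, centroid at (95.00, 6.00).
web: A = 10 × 210 = 2100.00, centroid at (95.00, 117.00).
top flange: A = 120 × 10 = 1200.00, centroid at (95.00, 227.00).
ΣA = 5580.00 cm²
ΣAx_c = (2280.00)(95.00) + (2100.00)(95.00) + (1200.00)(95.00) = 530100.00 cm³
ΣAy_c = (2280.00)(6.00) + (2100.00)(117.00) + (1200.00)(227.00) = 531780.00 cm³
x_c = 530100.00 / 5580.00 = 95.00 cm
y_c = 531780.00 / 5580.00 = 95.30 cm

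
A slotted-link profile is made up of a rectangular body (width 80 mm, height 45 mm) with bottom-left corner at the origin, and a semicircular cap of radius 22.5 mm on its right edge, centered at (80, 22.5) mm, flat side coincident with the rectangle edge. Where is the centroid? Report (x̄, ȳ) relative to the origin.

rectangular body: A = 80 × 45 = 3600.00, centroid at (40.00, 22.50).
semicircular end: A = ½π·22.5² = 795.22, centroid at (89.55, 22.50).
ΣA = 4395.22 mm², ΣAx̄ = 215211.00 mm³, ΣAȳ = 98892.35 mm³.
x̄ = 215211.00/4395.22 = 48.96 mm; ȳ = 98892.35/4395.22 = 22.50 mm.

x̄ = 48.96 mm, ȳ = 22.50 mm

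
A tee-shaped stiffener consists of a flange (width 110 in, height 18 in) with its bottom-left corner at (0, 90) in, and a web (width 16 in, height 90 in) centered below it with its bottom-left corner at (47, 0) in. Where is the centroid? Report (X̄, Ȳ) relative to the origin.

web: A = 16 × 90 = 1440.00, centroid at (55.00, 45.00).
flange: A = 110 × 18 = 1980.00, centroid at (55.00, 99.00).
ΣA = 3420.00 in²
ΣAX̄ = (1440.00)(55.00) + (1980.00)(55.00) = 188100.00 in³
ΣAȲ = (1440.00)(45.00) + (1980.00)(99.00) = 260820.00 in³
X̄ = 188100.00 / 3420.00 = 55.00 in
Ȳ = 260820.00 / 3420.00 = 76.26 in

X̄ = 55.00 in, Ȳ = 76.26 in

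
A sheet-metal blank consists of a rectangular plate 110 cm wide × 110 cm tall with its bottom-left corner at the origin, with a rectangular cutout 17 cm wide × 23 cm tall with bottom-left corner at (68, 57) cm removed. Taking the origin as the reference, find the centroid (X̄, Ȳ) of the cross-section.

X̄ = 54.28 cm, Ȳ = 54.55 cm

plate: A = 110 × 110 = 12100.00, centroid at (55.00, 55.00).
hole: A = −(17 × 23) = -391.00, centroid at (76.50, 68.50).
ΣA = 11709.00 cm²
ΣAX̄ = (12100.00)(55.00) + (-391.00)(76.50) = 635588.50 cm³
ΣAȲ = (12100.00)(55.00) + (-391.00)(68.50) = 638716.50 cm³
X̄ = 635588.50 / 11709.00 = 54.28 cm
Ȳ = 638716.50 / 11709.00 = 54.55 cm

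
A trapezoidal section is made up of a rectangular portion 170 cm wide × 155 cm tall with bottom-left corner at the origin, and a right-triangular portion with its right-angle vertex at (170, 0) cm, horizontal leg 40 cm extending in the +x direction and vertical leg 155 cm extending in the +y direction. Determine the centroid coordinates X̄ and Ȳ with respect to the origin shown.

X̄ = 95.35 cm, Ȳ = 74.78 cm

Part | A | x̄ᵢ | ȳᵢ | A·x̄ᵢ | A·ȳᵢ
rectangular portion | 26350.00 | 85.00 | 77.50 | 2239750.00 | 2042125.00
triangular portion | 3100.00 | 183.33 | 51.67 | 568333.33 | 160166.67
Σ | 29450.00 |  |  | 2808083.33 | 2202291.67
X̄ = 2808083.33 / 29450.00 = 95.35 cm
Ȳ = 2202291.67 / 29450.00 = 74.78 cm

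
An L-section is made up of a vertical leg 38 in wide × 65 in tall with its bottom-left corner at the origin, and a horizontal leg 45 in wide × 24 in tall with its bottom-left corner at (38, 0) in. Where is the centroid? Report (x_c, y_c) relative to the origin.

x_c = 31.63 in, y_c = 26.26 in

vertical leg: A = 38 × 65 = 2470.00, centroid at (19.00, 32.50).
horizontal leg: A = 45 × 24 = 1080.00, centroid at (60.50, 12.00).
ΣA = 3550.00 in²
ΣAx_c = (2470.00)(19.00) + (1080.00)(60.50) = 112270.00 in³
ΣAy_c = (2470.00)(32.50) + (1080.00)(12.00) = 93235.00 in³
x_c = 112270.00 / 3550.00 = 31.63 in
y_c = 93235.00 / 3550.00 = 26.26 in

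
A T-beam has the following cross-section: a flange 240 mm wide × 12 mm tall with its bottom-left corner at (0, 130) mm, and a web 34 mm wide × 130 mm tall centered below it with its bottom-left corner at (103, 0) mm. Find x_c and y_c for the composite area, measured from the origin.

web: A = 34 × 130 = 4420.00, centroid at (120.00, 65.00).
flange: A = 240 × 12 = 2880.00, centroid at (120.00, 136.00).
ΣA = 7300.00 mm²
ΣAx_c = (4420.00)(120.00) + (2880.00)(120.00) = 876000.00 mm³
ΣAy_c = (4420.00)(65.00) + (2880.00)(136.00) = 678980.00 mm³
x_c = 876000.00 / 7300.00 = 120.00 mm
y_c = 678980.00 / 7300.00 = 93.01 mm

x_c = 120.00 mm, y_c = 93.01 mm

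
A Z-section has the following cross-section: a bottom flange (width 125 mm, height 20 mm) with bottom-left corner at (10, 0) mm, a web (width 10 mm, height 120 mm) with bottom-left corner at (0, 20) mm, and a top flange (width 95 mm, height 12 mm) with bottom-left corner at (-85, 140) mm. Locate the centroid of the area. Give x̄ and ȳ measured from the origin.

x̄ = 29.86 mm, ȳ = 59.39 mm

Part | A | x̄ᵢ | ȳᵢ | A·x̄ᵢ | A·ȳᵢ
bottom flange | 2500.00 | 72.50 | 10.00 | 181250.00 | 25000.00
web | 1200.00 | 5.00 | 80.00 | 6000.00 | 96000.00
top flange | 1140.00 | -37.50 | 146.00 | -42750.00 | 166440.00
Σ | 4840.00 |  |  | 144500.00 | 287440.00
x̄ = 144500.00 / 4840.00 = 29.86 mm
ȳ = 287440.00 / 4840.00 = 59.39 mm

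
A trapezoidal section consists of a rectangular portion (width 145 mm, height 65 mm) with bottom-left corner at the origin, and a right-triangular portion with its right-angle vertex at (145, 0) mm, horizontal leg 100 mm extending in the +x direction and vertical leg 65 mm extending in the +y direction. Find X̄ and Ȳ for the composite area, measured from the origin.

X̄ = 99.64 mm, Ȳ = 29.72 mm

Part | A | x̄ᵢ | ȳᵢ | A·x̄ᵢ | A·ȳᵢ
rectangular portion | 9425.00 | 72.50 | 32.50 | 683312.50 | 306312.50
triangular portion | 3250.00 | 178.33 | 21.67 | 579583.33 | 70416.67
Σ | 12675.00 |  |  | 1262895.83 | 376729.17
X̄ = 1262895.83 / 12675.00 = 99.64 mm
Ȳ = 376729.17 / 12675.00 = 29.72 mm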